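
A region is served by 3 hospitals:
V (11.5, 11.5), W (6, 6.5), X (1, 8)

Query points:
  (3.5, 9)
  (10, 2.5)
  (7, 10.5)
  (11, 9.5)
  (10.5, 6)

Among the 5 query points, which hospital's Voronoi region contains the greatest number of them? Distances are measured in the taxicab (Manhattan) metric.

(3.5, 9) — d to each: V:10.5, W:5, X:3.5 → nearest is X
(10, 2.5) — d to each: V:10.5, W:8, X:14.5 → nearest is W
(7, 10.5) — d to each: V:5.5, W:5, X:8.5 → nearest is W
(11, 9.5) — d to each: V:2.5, W:8, X:11.5 → nearest is V
(10.5, 6) — d to each: V:6.5, W:5, X:11.5 → nearest is W
Tally — V:1, W:3, X:1. W captures the most (3).

W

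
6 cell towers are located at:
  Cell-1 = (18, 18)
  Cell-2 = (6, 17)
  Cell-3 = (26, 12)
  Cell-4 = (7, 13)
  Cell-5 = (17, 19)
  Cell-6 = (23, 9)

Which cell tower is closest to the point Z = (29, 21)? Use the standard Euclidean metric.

Squared Euclidean distances:
d²(Z, Cell-1) = (29−18)² + (21−18)² = 121 + 9 = 130
d²(Z, Cell-2) = (29−6)² + (21−17)² = 529 + 16 = 545
d²(Z, Cell-3) = (29−26)² + (21−12)² = 9 + 81 = 90
d²(Z, Cell-4) = (29−7)² + (21−13)² = 484 + 64 = 548
d²(Z, Cell-5) = (29−17)² + (21−19)² = 144 + 4 = 148
d²(Z, Cell-6) = (29−23)² + (21−9)² = 36 + 144 = 180
Minimum is at Cell-3.

Cell-3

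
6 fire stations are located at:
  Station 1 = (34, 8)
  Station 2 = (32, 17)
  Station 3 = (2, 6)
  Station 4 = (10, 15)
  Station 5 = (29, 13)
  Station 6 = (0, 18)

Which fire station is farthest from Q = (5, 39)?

Station 1

Squared Euclidean distances:
d²(Q, Station 1) = (5−34)² + (39−8)² = 841 + 961 = 1802
d²(Q, Station 2) = (5−32)² + (39−17)² = 729 + 484 = 1213
d²(Q, Station 3) = (5−2)² + (39−6)² = 9 + 1089 = 1098
d²(Q, Station 4) = (5−10)² + (39−15)² = 25 + 576 = 601
d²(Q, Station 5) = (5−29)² + (39−13)² = 576 + 676 = 1252
d²(Q, Station 6) = (5−0)² + (39−18)² = 25 + 441 = 466
The largest is to Station 1.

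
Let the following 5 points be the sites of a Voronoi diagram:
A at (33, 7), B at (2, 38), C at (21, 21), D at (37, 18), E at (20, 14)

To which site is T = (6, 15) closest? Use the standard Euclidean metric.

E

Since √ is increasing, it suffices to compare squared distances:
|TA|² = 729 + 64 = 793
|TB|² = 16 + 529 = 545
|TC|² = 225 + 36 = 261
|TD|² = 961 + 9 = 970
|TE|² = 196 + 1 = 197
Minimum is at E.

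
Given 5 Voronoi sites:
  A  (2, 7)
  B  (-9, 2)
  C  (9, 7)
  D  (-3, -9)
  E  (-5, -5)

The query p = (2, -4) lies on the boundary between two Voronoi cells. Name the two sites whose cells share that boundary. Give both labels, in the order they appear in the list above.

Squared distances from p to each site:
|pA|² = (2−2)² + (-4−7)² = 0 + 121 = 121
|pB|² = (2−(-9))² + (-4−2)² = 121 + 36 = 157
|pC|² = (2−9)² + (-4−7)² = 49 + 121 = 170
|pD|² = (2−(-3))² + (-4−(-9))² = 25 + 25 = 50
|pE|² = (2−(-5))² + (-4−(-5))² = 49 + 1 = 50
p is equidistant from D and E (both at squared distance 50), and every other site is strictly farther — so p lies on the D–E Voronoi edge.

D and E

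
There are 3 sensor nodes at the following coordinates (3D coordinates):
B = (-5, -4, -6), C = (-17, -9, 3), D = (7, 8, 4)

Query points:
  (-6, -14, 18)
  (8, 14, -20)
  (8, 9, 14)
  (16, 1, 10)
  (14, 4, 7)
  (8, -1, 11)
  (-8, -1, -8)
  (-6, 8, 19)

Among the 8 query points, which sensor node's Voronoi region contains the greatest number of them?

D

(-6, -14, 18) — d² to each: B:677, C:371, D:849 → nearest is C
(8, 14, -20) — d² to each: B:689, C:1683, D:613 → nearest is D
(8, 9, 14) — d² to each: B:738, C:1070, D:102 → nearest is D
(16, 1, 10) — d² to each: B:722, C:1238, D:166 → nearest is D
(14, 4, 7) — d² to each: B:594, C:1146, D:74 → nearest is D
(8, -1, 11) — d² to each: B:467, C:753, D:131 → nearest is D
(-8, -1, -8) — d² to each: B:22, C:266, D:450 → nearest is B
(-6, 8, 19) — d² to each: B:770, C:666, D:394 → nearest is D
Tally — B:1, C:1, D:6. D captures the most (6).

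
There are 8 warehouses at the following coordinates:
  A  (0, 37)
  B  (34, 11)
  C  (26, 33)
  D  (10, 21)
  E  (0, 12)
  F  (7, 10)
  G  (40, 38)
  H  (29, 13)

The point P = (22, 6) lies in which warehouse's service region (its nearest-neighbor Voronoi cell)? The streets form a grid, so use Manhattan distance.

H

d(P,A) = |22−0| + |6−37| = 22 + 31 = 53
d(P,B) = |22−34| + |6−11| = 12 + 5 = 17
d(P,C) = |22−26| + |6−33| = 4 + 27 = 31
d(P,D) = |22−10| + |6−21| = 12 + 15 = 27
d(P,E) = |22−0| + |6−12| = 22 + 6 = 28
d(P,F) = |22−7| + |6−10| = 15 + 4 = 19
d(P,G) = |22−40| + |6−38| = 18 + 32 = 50
d(P,H) = |22−29| + |6−13| = 7 + 7 = 14
Minimum is at H.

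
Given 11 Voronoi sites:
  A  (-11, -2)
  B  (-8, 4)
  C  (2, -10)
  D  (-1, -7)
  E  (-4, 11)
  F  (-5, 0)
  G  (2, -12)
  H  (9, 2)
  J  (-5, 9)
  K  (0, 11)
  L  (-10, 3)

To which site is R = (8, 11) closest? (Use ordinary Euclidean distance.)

Since √ is increasing, it suffices to compare squared distances:
|RA|² = 361 + 169 = 530
|RB|² = 256 + 49 = 305
|RC|² = 36 + 441 = 477
|RD|² = 81 + 324 = 405
|RE|² = 144 + 0 = 144
|RF|² = 169 + 121 = 290
|RG|² = 36 + 529 = 565
|RH|² = 1 + 81 = 82
|RJ|² = 169 + 4 = 173
|RK|² = 64 + 0 = 64
|RL|² = 324 + 64 = 388
K is nearest.

K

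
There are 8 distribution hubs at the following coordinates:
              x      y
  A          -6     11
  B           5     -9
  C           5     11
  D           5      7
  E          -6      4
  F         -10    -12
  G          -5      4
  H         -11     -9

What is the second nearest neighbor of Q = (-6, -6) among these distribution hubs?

Compare squared distances (the ordering matches that of the actual distances):
|QA|² = 0 + 289 = 289
|QB|² = 121 + 9 = 130
|QC|² = 121 + 289 = 410
|QD|² = 121 + 169 = 290
|QE|² = 0 + 100 = 100
|QF|² = 16 + 36 = 52
|QG|² = 1 + 100 = 101
|QH|² = 25 + 9 = 34
Sorted ascending: H, F, E, … — the second-nearest is F.

F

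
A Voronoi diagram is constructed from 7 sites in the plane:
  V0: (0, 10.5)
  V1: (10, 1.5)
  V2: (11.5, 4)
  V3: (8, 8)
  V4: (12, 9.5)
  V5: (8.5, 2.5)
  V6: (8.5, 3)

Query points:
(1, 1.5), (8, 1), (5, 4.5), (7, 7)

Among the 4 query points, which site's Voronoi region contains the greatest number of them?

V5

(1, 1.5) — d² to each: V0:82, V1:81, V2:116.5, V3:91.25, V4:185, V5:57.25, V6:58.5 → nearest is V5
(8, 1) — d² to each: V0:154.25, V1:4.25, V2:21.25, V3:49, V4:88.25, V5:2.5, V6:4.25 → nearest is V5
(5, 4.5) — d² to each: V0:61, V1:34, V2:42.5, V3:21.25, V4:74, V5:16.25, V6:14.5 → nearest is V6
(7, 7) — d² to each: V0:61.25, V1:39.25, V2:29.25, V3:2, V4:31.25, V5:22.5, V6:18.25 → nearest is V3
Tally — V3:1, V5:2, V6:1. V5 captures the most (2).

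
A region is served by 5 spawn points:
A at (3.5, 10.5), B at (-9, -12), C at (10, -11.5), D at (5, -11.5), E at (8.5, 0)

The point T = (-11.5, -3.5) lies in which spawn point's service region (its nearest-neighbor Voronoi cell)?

Since √ is increasing, it suffices to compare squared distances:
|TA|² = (-11.5−3.5)² + (-3.5−10.5)² = 225 + 196 = 421
|TB|² = (-11.5−(-9))² + (-3.5−(-12))² = 6.25 + 72.25 = 78.5
|TC|² = (-11.5−10)² + (-3.5−(-11.5))² = 462.25 + 64 = 526.25
|TD|² = (-11.5−5)² + (-3.5−(-11.5))² = 272.25 + 64 = 336.25
|TE|² = (-11.5−8.5)² + (-3.5−0)² = 400 + 12.25 = 412.25
Minimum is at B.

B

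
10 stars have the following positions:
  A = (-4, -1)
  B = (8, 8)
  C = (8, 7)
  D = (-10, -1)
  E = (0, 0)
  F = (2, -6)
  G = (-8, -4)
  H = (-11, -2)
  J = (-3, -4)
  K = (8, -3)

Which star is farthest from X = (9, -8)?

H

Compare squared distances (the ordering matches that of the actual distances):
|XA|² = 169 + 49 = 218
|XB|² = 1 + 256 = 257
|XC|² = 1 + 225 = 226
|XD|² = 361 + 49 = 410
|XE|² = 81 + 64 = 145
|XF|² = 49 + 4 = 53
|XG|² = 289 + 16 = 305
|XH|² = 400 + 36 = 436
|XJ|² = 144 + 16 = 160
|XK|² = 1 + 25 = 26
The largest is to H.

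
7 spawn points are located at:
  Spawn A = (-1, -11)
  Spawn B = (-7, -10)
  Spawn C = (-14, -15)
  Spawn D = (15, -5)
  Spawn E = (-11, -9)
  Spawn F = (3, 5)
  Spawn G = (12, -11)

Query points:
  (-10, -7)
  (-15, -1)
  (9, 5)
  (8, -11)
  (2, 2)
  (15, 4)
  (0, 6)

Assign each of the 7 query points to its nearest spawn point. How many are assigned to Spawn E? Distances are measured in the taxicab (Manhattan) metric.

(-10, -7) — d to each: Spawn A:13, Spawn B:6, Spawn C:12, Spawn D:27, Spawn E:3, Spawn F:25, Spawn G:26 → nearest is Spawn E
(-15, -1) — d to each: Spawn A:24, Spawn B:17, Spawn C:15, Spawn D:34, Spawn E:12, Spawn F:24, Spawn G:37 → nearest is Spawn E
(9, 5) — d to each: Spawn A:26, Spawn B:31, Spawn C:43, Spawn D:16, Spawn E:34, Spawn F:6, Spawn G:19 → nearest is Spawn F
(8, -11) — d to each: Spawn A:9, Spawn B:16, Spawn C:26, Spawn D:13, Spawn E:21, Spawn F:21, Spawn G:4 → nearest is Spawn G
(2, 2) — d to each: Spawn A:16, Spawn B:21, Spawn C:33, Spawn D:20, Spawn E:24, Spawn F:4, Spawn G:23 → nearest is Spawn F
(15, 4) — d to each: Spawn A:31, Spawn B:36, Spawn C:48, Spawn D:9, Spawn E:39, Spawn F:13, Spawn G:18 → nearest is Spawn D
(0, 6) — d to each: Spawn A:18, Spawn B:23, Spawn C:35, Spawn D:26, Spawn E:26, Spawn F:4, Spawn G:29 → nearest is Spawn F
2 of the 7 points have Spawn E as nearest.

2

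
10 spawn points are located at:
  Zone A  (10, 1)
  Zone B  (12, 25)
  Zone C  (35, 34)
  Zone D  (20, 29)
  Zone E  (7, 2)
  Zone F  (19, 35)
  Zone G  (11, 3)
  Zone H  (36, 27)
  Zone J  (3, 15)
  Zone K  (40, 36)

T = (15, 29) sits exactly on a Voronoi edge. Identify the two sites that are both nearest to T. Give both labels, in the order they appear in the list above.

Squared distances from T to each site:
d²(T, Zone A) = (15−10)² + (29−1)² = 25 + 784 = 809
d²(T, Zone B) = (15−12)² + (29−25)² = 9 + 16 = 25
d²(T, Zone C) = (15−35)² + (29−34)² = 400 + 25 = 425
d²(T, Zone D) = (15−20)² + (29−29)² = 25 + 0 = 25
d²(T, Zone E) = (15−7)² + (29−2)² = 64 + 729 = 793
d²(T, Zone F) = (15−19)² + (29−35)² = 16 + 36 = 52
d²(T, Zone G) = (15−11)² + (29−3)² = 16 + 676 = 692
d²(T, Zone H) = (15−36)² + (29−27)² = 441 + 4 = 445
d²(T, Zone J) = (15−3)² + (29−15)² = 144 + 196 = 340
d²(T, Zone K) = (15−40)² + (29−36)² = 625 + 49 = 674
T is equidistant from Zone B and Zone D (both at squared distance 25), and every other site is strictly farther — so T lies on the Zone B–Zone D Voronoi edge.

Zone B and Zone D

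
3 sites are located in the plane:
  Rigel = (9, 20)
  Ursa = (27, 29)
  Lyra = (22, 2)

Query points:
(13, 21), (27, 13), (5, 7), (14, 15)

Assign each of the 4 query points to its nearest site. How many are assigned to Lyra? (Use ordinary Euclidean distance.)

(13, 21) — d² to each: Rigel:17, Ursa:260, Lyra:442 → nearest is Rigel
(27, 13) — d² to each: Rigel:373, Ursa:256, Lyra:146 → nearest is Lyra
(5, 7) — d² to each: Rigel:185, Ursa:968, Lyra:314 → nearest is Rigel
(14, 15) — d² to each: Rigel:50, Ursa:365, Lyra:233 → nearest is Rigel
1 of the 4 points has Lyra as nearest.

1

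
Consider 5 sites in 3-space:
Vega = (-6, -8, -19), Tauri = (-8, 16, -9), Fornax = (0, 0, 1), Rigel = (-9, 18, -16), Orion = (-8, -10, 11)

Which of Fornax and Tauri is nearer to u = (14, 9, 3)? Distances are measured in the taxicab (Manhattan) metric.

d(u, Fornax) = |14−0| + |9−0| + |3−1| = 14 + 9 + 2 = 25
d(u, Tauri) = |14−(-8)| + |9−16| + |3−(-9)| = 22 + 7 + 12 = 41
25 < 41, so Fornax is closer.

Fornax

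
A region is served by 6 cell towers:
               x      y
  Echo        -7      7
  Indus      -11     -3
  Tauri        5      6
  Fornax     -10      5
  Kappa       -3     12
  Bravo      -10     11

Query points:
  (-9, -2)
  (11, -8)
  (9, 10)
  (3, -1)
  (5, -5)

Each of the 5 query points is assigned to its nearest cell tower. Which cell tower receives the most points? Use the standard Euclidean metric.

Tauri

(-9, -2) — d² to each: Echo:85, Indus:5, Tauri:260, Fornax:50, Kappa:232, Bravo:170 → nearest is Indus
(11, -8) — d² to each: Echo:549, Indus:509, Tauri:232, Fornax:610, Kappa:596, Bravo:802 → nearest is Tauri
(9, 10) — d² to each: Echo:265, Indus:569, Tauri:32, Fornax:386, Kappa:148, Bravo:362 → nearest is Tauri
(3, -1) — d² to each: Echo:164, Indus:200, Tauri:53, Fornax:205, Kappa:205, Bravo:313 → nearest is Tauri
(5, -5) — d² to each: Echo:288, Indus:260, Tauri:121, Fornax:325, Kappa:353, Bravo:481 → nearest is Tauri
Tally — Indus:1, Tauri:4. Tauri captures the most (4).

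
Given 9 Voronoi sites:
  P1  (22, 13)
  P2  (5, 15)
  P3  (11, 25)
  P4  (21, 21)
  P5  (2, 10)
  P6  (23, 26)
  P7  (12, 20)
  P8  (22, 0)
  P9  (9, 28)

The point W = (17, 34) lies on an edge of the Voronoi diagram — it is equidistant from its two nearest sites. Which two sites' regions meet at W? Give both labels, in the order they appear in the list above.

P6 and P9

Squared distances from W to each site:
|WP1|² = (17−22)² + (34−13)² = 25 + 441 = 466
|WP2|² = (17−5)² + (34−15)² = 144 + 361 = 505
|WP3|² = (17−11)² + (34−25)² = 36 + 81 = 117
|WP4|² = (17−21)² + (34−21)² = 16 + 169 = 185
|WP5|² = (17−2)² + (34−10)² = 225 + 576 = 801
|WP6|² = (17−23)² + (34−26)² = 36 + 64 = 100
|WP7|² = (17−12)² + (34−20)² = 25 + 196 = 221
|WP8|² = (17−22)² + (34−0)² = 25 + 1156 = 1181
|WP9|² = (17−9)² + (34−28)² = 64 + 36 = 100
W is equidistant from P6 and P9 (both at squared distance 100), and every other site is strictly farther — so W lies on the P6–P9 Voronoi edge.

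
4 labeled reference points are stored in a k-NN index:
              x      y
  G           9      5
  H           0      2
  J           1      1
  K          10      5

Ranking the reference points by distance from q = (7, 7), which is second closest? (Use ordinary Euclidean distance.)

Squared Euclidean distances:
|qG|² = (7−9)² + (7−5)² = 4 + 4 = 8
|qH|² = (7−0)² + (7−2)² = 49 + 25 = 74
|qJ|² = (7−1)² + (7−1)² = 36 + 36 = 72
|qK|² = (7−10)² + (7−5)² = 9 + 4 = 13
Sorted ascending: G, K, J, … — the second-nearest is K.

K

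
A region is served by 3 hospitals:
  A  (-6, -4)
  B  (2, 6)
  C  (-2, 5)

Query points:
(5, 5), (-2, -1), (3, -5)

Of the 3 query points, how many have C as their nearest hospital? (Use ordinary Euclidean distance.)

(5, 5) — d² to each: A:202, B:10, C:49 → nearest is B
(-2, -1) — d² to each: A:25, B:65, C:36 → nearest is A
(3, -5) — d² to each: A:82, B:122, C:125 → nearest is A
0 of the 3 points have C as nearest.

0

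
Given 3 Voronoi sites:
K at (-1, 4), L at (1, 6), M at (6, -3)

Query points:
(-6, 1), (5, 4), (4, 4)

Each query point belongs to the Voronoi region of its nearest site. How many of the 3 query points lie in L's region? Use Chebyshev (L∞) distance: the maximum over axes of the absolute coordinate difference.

(-6, 1) — d to each: K:5, L:7, M:12 → nearest is K
(5, 4) — d to each: K:6, L:4, M:7 → nearest is L
(4, 4) — d to each: K:5, L:3, M:7 → nearest is L
2 of the 3 points have L as nearest.

2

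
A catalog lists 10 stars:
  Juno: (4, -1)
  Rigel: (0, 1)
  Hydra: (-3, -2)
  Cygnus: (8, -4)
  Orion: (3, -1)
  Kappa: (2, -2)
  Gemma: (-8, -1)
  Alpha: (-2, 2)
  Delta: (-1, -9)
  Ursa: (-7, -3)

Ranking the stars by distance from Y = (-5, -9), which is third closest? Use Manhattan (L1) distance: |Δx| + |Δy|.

Hydra

d(Y, Juno) = |-5−4| + |-9−(-1)| = 9 + 8 = 17
d(Y, Rigel) = |-5−0| + |-9−1| = 5 + 10 = 15
d(Y, Hydra) = |-5−(-3)| + |-9−(-2)| = 2 + 7 = 9
d(Y, Cygnus) = |-5−8| + |-9−(-4)| = 13 + 5 = 18
d(Y, Orion) = |-5−3| + |-9−(-1)| = 8 + 8 = 16
d(Y, Kappa) = |-5−2| + |-9−(-2)| = 7 + 7 = 14
d(Y, Gemma) = |-5−(-8)| + |-9−(-1)| = 3 + 8 = 11
d(Y, Alpha) = |-5−(-2)| + |-9−2| = 3 + 11 = 14
d(Y, Delta) = |-5−(-1)| + |-9−(-9)| = 4 + 0 = 4
d(Y, Ursa) = |-5−(-7)| + |-9−(-3)| = 2 + 6 = 8
Sorted ascending: Delta, Ursa, Hydra, Gemma, … — the third-nearest is Hydra.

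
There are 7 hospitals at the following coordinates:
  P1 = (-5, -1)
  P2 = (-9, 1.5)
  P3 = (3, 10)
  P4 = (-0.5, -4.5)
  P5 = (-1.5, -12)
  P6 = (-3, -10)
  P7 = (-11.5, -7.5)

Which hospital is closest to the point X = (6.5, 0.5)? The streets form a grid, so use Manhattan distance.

P4

d(X,P1) = |6.5−(-5)| + |0.5−(-1)| = 11.5 + 1.5 = 13
d(X,P2) = |6.5−(-9)| + |0.5−1.5| = 15.5 + 1 = 16.5
d(X,P3) = |6.5−3| + |0.5−10| = 3.5 + 9.5 = 13
d(X,P4) = |6.5−(-0.5)| + |0.5−(-4.5)| = 7 + 5 = 12
d(X,P5) = |6.5−(-1.5)| + |0.5−(-12)| = 8 + 12.5 = 20.5
d(X,P6) = |6.5−(-3)| + |0.5−(-10)| = 9.5 + 10.5 = 20
d(X,P7) = |6.5−(-11.5)| + |0.5−(-7.5)| = 18 + 8 = 26
The smallest is to P4, so X lies in the Voronoi region of P4.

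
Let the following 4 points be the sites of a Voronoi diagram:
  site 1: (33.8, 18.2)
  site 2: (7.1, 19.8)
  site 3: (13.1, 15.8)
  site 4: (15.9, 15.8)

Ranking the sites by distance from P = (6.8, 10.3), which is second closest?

Compare squared distances (the ordering matches that of the actual distances):
d²(P, site 1) = (6.8−33.8)² + (10.3−18.2)² = 729 + 62.41 = 791.41
d²(P, site 2) = (6.8−7.1)² + (10.3−19.8)² = 0.09 + 90.25 = 90.34
d²(P, site 3) = (6.8−13.1)² + (10.3−15.8)² = 39.69 + 30.25 = 69.94
d²(P, site 4) = (6.8−15.9)² + (10.3−15.8)² = 82.81 + 30.25 = 113.06
Sorted ascending: site 3, site 2, site 4, … — the second-nearest is site 2.

site 2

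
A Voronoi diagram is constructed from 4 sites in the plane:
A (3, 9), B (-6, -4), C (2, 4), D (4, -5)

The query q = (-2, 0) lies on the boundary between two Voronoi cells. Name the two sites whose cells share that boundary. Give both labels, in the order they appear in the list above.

Squared distances from q to each site:
|qA|² = (-2−3)² + (0−9)² = 25 + 81 = 106
|qB|² = (-2−(-6))² + (0−(-4))² = 16 + 16 = 32
|qC|² = (-2−2)² + (0−4)² = 16 + 16 = 32
|qD|² = (-2−4)² + (0−(-5))² = 36 + 25 = 61
q is equidistant from B and C (both at squared distance 32), and every other site is strictly farther — so q lies on the B–C Voronoi edge.

B and C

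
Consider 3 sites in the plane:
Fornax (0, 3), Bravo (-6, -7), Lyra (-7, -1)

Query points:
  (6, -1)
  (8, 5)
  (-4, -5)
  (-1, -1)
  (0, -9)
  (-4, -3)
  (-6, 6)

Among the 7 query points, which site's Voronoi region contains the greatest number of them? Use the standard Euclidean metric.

Fornax

(6, -1) — d² to each: Fornax:52, Bravo:180, Lyra:169 → nearest is Fornax
(8, 5) — d² to each: Fornax:68, Bravo:340, Lyra:261 → nearest is Fornax
(-4, -5) — d² to each: Fornax:80, Bravo:8, Lyra:25 → nearest is Bravo
(-1, -1) — d² to each: Fornax:17, Bravo:61, Lyra:36 → nearest is Fornax
(0, -9) — d² to each: Fornax:144, Bravo:40, Lyra:113 → nearest is Bravo
(-4, -3) — d² to each: Fornax:52, Bravo:20, Lyra:13 → nearest is Lyra
(-6, 6) — d² to each: Fornax:45, Bravo:169, Lyra:50 → nearest is Fornax
Tally — Fornax:4, Bravo:2, Lyra:1. Fornax captures the most (4).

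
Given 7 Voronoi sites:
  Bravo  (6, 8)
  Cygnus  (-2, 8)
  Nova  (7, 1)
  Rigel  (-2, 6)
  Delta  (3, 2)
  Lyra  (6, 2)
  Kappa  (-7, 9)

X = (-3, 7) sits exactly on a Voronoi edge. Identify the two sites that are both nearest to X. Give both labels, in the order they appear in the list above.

Squared distances from X to each site:
d²(X, Bravo) = (-3−6)² + (7−8)² = 81 + 1 = 82
d²(X, Cygnus) = (-3−(-2))² + (7−8)² = 1 + 1 = 2
d²(X, Nova) = (-3−7)² + (7−1)² = 100 + 36 = 136
d²(X, Rigel) = (-3−(-2))² + (7−6)² = 1 + 1 = 2
d²(X, Delta) = (-3−3)² + (7−2)² = 36 + 25 = 61
d²(X, Lyra) = (-3−6)² + (7−2)² = 81 + 25 = 106
d²(X, Kappa) = (-3−(-7))² + (7−9)² = 16 + 4 = 20
X is equidistant from Cygnus and Rigel (both at squared distance 2), and every other site is strictly farther — so X lies on the Cygnus–Rigel Voronoi edge.

Cygnus and Rigel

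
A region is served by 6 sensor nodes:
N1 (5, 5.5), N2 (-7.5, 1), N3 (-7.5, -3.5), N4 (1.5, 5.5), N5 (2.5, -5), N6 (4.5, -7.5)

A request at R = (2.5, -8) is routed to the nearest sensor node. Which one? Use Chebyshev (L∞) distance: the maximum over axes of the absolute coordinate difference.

N6

d(R,N1) = max(2.5, 13.5) = 13.5
d(R,N2) = max(10, 9) = 10
d(R,N3) = max(10, 4.5) = 10
d(R,N4) = max(1, 13.5) = 13.5
d(R,N5) = max(0, 3) = 3
d(R,N6) = max(2, 0.5) = 2
N6 is nearest.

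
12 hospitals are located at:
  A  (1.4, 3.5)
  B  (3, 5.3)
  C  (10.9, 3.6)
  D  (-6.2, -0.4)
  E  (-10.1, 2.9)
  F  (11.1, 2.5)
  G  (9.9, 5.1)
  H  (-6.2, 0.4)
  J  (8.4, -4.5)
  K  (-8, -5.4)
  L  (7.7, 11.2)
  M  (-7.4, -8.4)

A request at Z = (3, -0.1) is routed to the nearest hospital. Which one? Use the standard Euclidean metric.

A

Squared Euclidean distances:
|ZA|² = 2.56 + 12.96 = 15.52
|ZB|² = 0 + 29.16 = 29.16
|ZC|² = 62.41 + 13.69 = 76.1
|ZD|² = 84.64 + 0.09 = 84.73
|ZE|² = 171.61 + 9 = 180.61
|ZF|² = 65.61 + 6.76 = 72.37
|ZG|² = 47.61 + 27.04 = 74.65
|ZH|² = 84.64 + 0.25 = 84.89
|ZJ|² = 29.16 + 19.36 = 48.52
|ZK|² = 121 + 28.09 = 149.09
|ZL|² = 22.09 + 127.69 = 149.78
|ZM|² = 108.16 + 68.89 = 177.05
The smallest is to A, so Z lies in the Voronoi region of A.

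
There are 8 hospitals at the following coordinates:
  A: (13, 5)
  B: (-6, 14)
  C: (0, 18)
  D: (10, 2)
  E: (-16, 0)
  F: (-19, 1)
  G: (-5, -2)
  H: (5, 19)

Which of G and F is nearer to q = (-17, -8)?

Compare squared distances:
|qG|² = (-17−(-5))² + (-8−(-2))² = 144 + 36 = 180
|qF|² = (-17−(-19))² + (-8−1)² = 4 + 81 = 85
180 > 85, so F is closer.

F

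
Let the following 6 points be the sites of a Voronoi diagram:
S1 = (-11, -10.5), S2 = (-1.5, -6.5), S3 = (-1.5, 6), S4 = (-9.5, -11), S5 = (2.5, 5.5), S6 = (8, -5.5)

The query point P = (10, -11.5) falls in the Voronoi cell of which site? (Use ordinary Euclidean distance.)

Squared Euclidean distances:
|PS1|² = (10−(-11))² + (-11.5−(-10.5))² = 441 + 1 = 442
|PS2|² = (10−(-1.5))² + (-11.5−(-6.5))² = 132.25 + 25 = 157.25
|PS3|² = (10−(-1.5))² + (-11.5−6)² = 132.25 + 306.25 = 438.5
|PS4|² = (10−(-9.5))² + (-11.5−(-11))² = 380.25 + 0.25 = 380.5
|PS5|² = (10−2.5)² + (-11.5−5.5)² = 56.25 + 289 = 345.25
|PS6|² = (10−8)² + (-11.5−(-5.5))² = 4 + 36 = 40
The smallest is to S6, so P lies in the Voronoi region of S6.

S6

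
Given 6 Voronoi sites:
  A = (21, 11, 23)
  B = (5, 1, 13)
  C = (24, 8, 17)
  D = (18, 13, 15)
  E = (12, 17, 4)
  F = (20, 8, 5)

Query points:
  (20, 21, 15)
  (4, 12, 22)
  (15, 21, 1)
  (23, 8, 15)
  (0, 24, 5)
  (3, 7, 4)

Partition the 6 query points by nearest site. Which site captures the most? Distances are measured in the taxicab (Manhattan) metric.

E

(20, 21, 15) — d to each: A:19, B:37, C:19, D:10, E:23, F:23 → nearest is D
(4, 12, 22) — d to each: A:19, B:21, C:29, D:22, E:31, F:37 → nearest is A
(15, 21, 1) — d to each: A:38, B:42, C:38, D:25, E:10, F:22 → nearest is E
(23, 8, 15) — d to each: A:13, B:27, C:3, D:10, E:31, F:13 → nearest is C
(0, 24, 5) — d to each: A:52, B:36, C:52, D:39, E:20, F:36 → nearest is E
(3, 7, 4) — d to each: A:41, B:17, C:35, D:32, E:19, F:19 → nearest is B
Tally — A:1, B:1, C:1, D:1, E:2. E captures the most (2).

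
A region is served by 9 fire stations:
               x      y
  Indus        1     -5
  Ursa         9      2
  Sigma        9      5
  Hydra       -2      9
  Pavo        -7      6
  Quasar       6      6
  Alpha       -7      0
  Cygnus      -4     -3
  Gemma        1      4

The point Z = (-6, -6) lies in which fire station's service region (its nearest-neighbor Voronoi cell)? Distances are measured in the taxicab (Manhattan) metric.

Cygnus

d(Z, Indus) = 7 + 1 = 8
d(Z, Ursa) = 15 + 8 = 23
d(Z, Sigma) = 15 + 11 = 26
d(Z, Hydra) = 4 + 15 = 19
d(Z, Pavo) = 1 + 12 = 13
d(Z, Quasar) = 12 + 12 = 24
d(Z, Alpha) = 1 + 6 = 7
d(Z, Cygnus) = 2 + 3 = 5
d(Z, Gemma) = 7 + 10 = 17
Cygnus is nearest.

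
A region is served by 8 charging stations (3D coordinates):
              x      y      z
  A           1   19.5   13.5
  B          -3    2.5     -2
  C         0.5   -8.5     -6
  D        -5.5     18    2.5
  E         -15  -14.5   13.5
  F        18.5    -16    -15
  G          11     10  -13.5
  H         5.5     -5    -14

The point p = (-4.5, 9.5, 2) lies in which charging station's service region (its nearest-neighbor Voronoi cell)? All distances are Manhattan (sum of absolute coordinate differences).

D

d(p,A) = |-4.5−1| + |9.5−19.5| + |2−13.5| = 5.5 + 10 + 11.5 = 27
d(p,B) = |-4.5−(-3)| + |9.5−2.5| + |2−(-2)| = 1.5 + 7 + 4 = 12.5
d(p,C) = |-4.5−0.5| + |9.5−(-8.5)| + |2−(-6)| = 5 + 18 + 8 = 31
d(p,D) = |-4.5−(-5.5)| + |9.5−18| + |2−2.5| = 1 + 8.5 + 0.5 = 10
d(p,E) = |-4.5−(-15)| + |9.5−(-14.5)| + |2−13.5| = 10.5 + 24 + 11.5 = 46
d(p,F) = |-4.5−18.5| + |9.5−(-16)| + |2−(-15)| = 23 + 25.5 + 17 = 65.5
d(p,G) = |-4.5−11| + |9.5−10| + |2−(-13.5)| = 15.5 + 0.5 + 15.5 = 31.5
d(p,H) = |-4.5−5.5| + |9.5−(-5)| + |2−(-14)| = 10 + 14.5 + 16 = 40.5
The smallest is to D, so p lies in the Voronoi region of D.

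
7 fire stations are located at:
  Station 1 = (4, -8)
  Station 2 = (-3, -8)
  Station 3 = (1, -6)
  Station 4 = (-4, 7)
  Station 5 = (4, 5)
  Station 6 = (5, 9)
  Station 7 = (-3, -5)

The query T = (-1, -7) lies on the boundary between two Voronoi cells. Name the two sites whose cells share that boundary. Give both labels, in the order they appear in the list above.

Squared distances from T to each site:
d²(T, Station 1) = (-1−4)² + (-7−(-8))² = 25 + 1 = 26
d²(T, Station 2) = (-1−(-3))² + (-7−(-8))² = 4 + 1 = 5
d²(T, Station 3) = (-1−1)² + (-7−(-6))² = 4 + 1 = 5
d²(T, Station 4) = (-1−(-4))² + (-7−7)² = 9 + 196 = 205
d²(T, Station 5) = (-1−4)² + (-7−5)² = 25 + 144 = 169
d²(T, Station 6) = (-1−5)² + (-7−9)² = 36 + 256 = 292
d²(T, Station 7) = (-1−(-3))² + (-7−(-5))² = 4 + 4 = 8
T is equidistant from Station 2 and Station 3 (both at squared distance 5), and every other site is strictly farther — so T lies on the Station 2–Station 3 Voronoi edge.

Station 2 and Station 3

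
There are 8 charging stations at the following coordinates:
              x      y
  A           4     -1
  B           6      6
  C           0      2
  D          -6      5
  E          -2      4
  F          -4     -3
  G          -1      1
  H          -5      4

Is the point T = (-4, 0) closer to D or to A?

D

Compare squared distances:
|TD|² = (-4−(-6))² + (0−5)² = 4 + 25 = 29
|TA|² = (-4−4)² + (0−(-1))² = 64 + 1 = 65
29 < 65, so D is closer.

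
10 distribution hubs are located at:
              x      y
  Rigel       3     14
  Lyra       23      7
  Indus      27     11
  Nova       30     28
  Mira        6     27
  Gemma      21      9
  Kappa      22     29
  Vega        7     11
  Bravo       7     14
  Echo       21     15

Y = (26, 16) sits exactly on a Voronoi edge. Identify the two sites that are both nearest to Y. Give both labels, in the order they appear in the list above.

Indus and Echo

Squared distances from Y to each site:
d²(Y, Rigel) = (26−3)² + (16−14)² = 529 + 4 = 533
d²(Y, Lyra) = (26−23)² + (16−7)² = 9 + 81 = 90
d²(Y, Indus) = (26−27)² + (16−11)² = 1 + 25 = 26
d²(Y, Nova) = (26−30)² + (16−28)² = 16 + 144 = 160
d²(Y, Mira) = (26−6)² + (16−27)² = 400 + 121 = 521
d²(Y, Gemma) = (26−21)² + (16−9)² = 25 + 49 = 74
d²(Y, Kappa) = (26−22)² + (16−29)² = 16 + 169 = 185
d²(Y, Vega) = (26−7)² + (16−11)² = 361 + 25 = 386
d²(Y, Bravo) = (26−7)² + (16−14)² = 361 + 4 = 365
d²(Y, Echo) = (26−21)² + (16−15)² = 25 + 1 = 26
Y is equidistant from Indus and Echo (both at squared distance 26), and every other site is strictly farther — so Y lies on the Indus–Echo Voronoi edge.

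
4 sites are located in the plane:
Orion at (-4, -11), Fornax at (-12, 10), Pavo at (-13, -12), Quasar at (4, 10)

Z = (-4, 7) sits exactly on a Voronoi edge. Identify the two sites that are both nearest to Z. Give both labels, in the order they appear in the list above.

Squared distances from Z to each site:
d²(Z, Orion) = (-4−(-4))² + (7−(-11))² = 0 + 324 = 324
d²(Z, Fornax) = (-4−(-12))² + (7−10)² = 64 + 9 = 73
d²(Z, Pavo) = (-4−(-13))² + (7−(-12))² = 81 + 361 = 442
d²(Z, Quasar) = (-4−4)² + (7−10)² = 64 + 9 = 73
Z is equidistant from Fornax and Quasar (both at squared distance 73), and every other site is strictly farther — so Z lies on the Fornax–Quasar Voronoi edge.

Fornax and Quasar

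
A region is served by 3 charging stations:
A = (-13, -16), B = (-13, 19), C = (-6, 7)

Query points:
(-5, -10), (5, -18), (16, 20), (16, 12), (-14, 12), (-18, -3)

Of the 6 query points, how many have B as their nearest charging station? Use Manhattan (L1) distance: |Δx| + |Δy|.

2

(-5, -10) — d to each: A:14, B:37, C:18 → nearest is A
(5, -18) — d to each: A:20, B:55, C:36 → nearest is A
(16, 20) — d to each: A:65, B:30, C:35 → nearest is B
(16, 12) — d to each: A:57, B:36, C:27 → nearest is C
(-14, 12) — d to each: A:29, B:8, C:13 → nearest is B
(-18, -3) — d to each: A:18, B:27, C:22 → nearest is A
2 of the 6 points have B as nearest.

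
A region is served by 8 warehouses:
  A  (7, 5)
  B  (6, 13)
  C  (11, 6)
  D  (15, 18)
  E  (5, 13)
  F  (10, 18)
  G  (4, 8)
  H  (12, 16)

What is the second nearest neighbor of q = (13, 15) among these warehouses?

D

Compare squared distances (the ordering matches that of the actual distances):
|qA|² = (13−7)² + (15−5)² = 36 + 100 = 136
|qB|² = (13−6)² + (15−13)² = 49 + 4 = 53
|qC|² = (13−11)² + (15−6)² = 4 + 81 = 85
|qD|² = (13−15)² + (15−18)² = 4 + 9 = 13
|qE|² = (13−5)² + (15−13)² = 64 + 4 = 68
|qF|² = (13−10)² + (15−18)² = 9 + 9 = 18
|qG|² = (13−4)² + (15−8)² = 81 + 49 = 130
|qH|² = (13−12)² + (15−16)² = 1 + 1 = 2
Sorted ascending: H, D, F, … — the second-nearest is D.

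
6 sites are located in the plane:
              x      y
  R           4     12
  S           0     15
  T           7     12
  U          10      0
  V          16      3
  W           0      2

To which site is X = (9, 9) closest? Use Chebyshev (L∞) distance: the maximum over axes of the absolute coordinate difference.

d(X,R) = max(5, 3) = 5
d(X,S) = max(9, 6) = 9
d(X,T) = max(2, 3) = 3
d(X,U) = max(1, 9) = 9
d(X,V) = max(7, 6) = 7
d(X,W) = max(9, 7) = 9
Minimum is at T.

T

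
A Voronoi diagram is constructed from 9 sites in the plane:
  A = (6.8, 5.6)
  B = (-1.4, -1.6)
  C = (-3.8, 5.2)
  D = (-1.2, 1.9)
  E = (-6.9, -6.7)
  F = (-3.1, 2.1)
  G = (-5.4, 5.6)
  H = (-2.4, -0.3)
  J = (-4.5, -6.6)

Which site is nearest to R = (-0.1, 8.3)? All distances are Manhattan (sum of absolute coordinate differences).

C

d(R,A) = |-0.1−6.8| + |8.3−5.6| = 6.9 + 2.7 = 9.6
d(R,B) = |-0.1−(-1.4)| + |8.3−(-1.6)| = 1.3 + 9.9 = 11.2
d(R,C) = |-0.1−(-3.8)| + |8.3−5.2| = 3.7 + 3.1 = 6.8
d(R,D) = |-0.1−(-1.2)| + |8.3−1.9| = 1.1 + 6.4 = 7.5
d(R,E) = |-0.1−(-6.9)| + |8.3−(-6.7)| = 6.8 + 15 = 21.8
d(R,F) = |-0.1−(-3.1)| + |8.3−2.1| = 3 + 6.2 = 9.2
d(R,G) = |-0.1−(-5.4)| + |8.3−5.6| = 5.3 + 2.7 = 8
d(R,H) = |-0.1−(-2.4)| + |8.3−(-0.3)| = 2.3 + 8.6 = 10.9
d(R,J) = |-0.1−(-4.5)| + |8.3−(-6.6)| = 4.4 + 14.9 = 19.3
The smallest is to C, so R lies in the Voronoi region of C.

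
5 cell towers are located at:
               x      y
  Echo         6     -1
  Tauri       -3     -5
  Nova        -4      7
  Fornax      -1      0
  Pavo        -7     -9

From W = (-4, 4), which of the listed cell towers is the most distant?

Squared Euclidean distances:
d²(W, Echo) = 100 + 25 = 125
d²(W, Tauri) = 1 + 81 = 82
d²(W, Nova) = 0 + 9 = 9
d²(W, Fornax) = 9 + 16 = 25
d²(W, Pavo) = 9 + 169 = 178
The largest is to Pavo.

Pavo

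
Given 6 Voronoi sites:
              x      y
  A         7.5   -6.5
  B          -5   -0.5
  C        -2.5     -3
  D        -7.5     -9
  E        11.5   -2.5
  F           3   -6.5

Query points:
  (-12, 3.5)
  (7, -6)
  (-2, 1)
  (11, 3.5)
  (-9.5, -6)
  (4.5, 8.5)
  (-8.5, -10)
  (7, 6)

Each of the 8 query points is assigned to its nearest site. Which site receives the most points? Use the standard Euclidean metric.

(-12, 3.5) — d² to each: A:480.25, B:65, C:132.5, D:176.5, E:588.25, F:325 → nearest is B
(7, -6) — d² to each: A:0.5, B:174.25, C:99.25, D:219.25, E:32.5, F:16.25 → nearest is A
(-2, 1) — d² to each: A:146.5, B:11.25, C:16.25, D:130.25, E:194.5, F:81.25 → nearest is B
(11, 3.5) — d² to each: A:112.25, B:272, C:224.5, D:498.5, E:36.25, F:164 → nearest is E
(-9.5, -6) — d² to each: A:289.25, B:50.5, C:58, D:13, E:453.25, F:156.5 → nearest is D
(4.5, 8.5) — d² to each: A:234, B:171.25, C:181.25, D:450.25, E:170, F:227.25 → nearest is E
(-8.5, -10) — d² to each: A:268.25, B:102.5, C:85, D:2, E:456.25, F:144.5 → nearest is D
(7, 6) — d² to each: A:156.5, B:186.25, C:171.25, D:435.25, E:92.5, F:172.25 → nearest is E
Tally — A:1, B:2, D:2, E:3. E captures the most (3).

E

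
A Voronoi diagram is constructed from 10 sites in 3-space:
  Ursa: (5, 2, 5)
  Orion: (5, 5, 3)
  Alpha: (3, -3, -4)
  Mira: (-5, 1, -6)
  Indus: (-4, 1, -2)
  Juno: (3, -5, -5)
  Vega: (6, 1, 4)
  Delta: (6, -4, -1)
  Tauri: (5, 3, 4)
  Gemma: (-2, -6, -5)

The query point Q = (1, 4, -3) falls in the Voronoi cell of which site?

Indus

Compare squared distances (the ordering matches that of the actual distances):
d²(Q, Ursa) = 16 + 4 + 64 = 84
d²(Q, Orion) = 16 + 1 + 36 = 53
d²(Q, Alpha) = 4 + 49 + 1 = 54
d²(Q, Mira) = 36 + 9 + 9 = 54
d²(Q, Indus) = 25 + 9 + 1 = 35
d²(Q, Juno) = 4 + 81 + 4 = 89
d²(Q, Vega) = 25 + 9 + 49 = 83
d²(Q, Delta) = 25 + 64 + 4 = 93
d²(Q, Tauri) = 16 + 1 + 49 = 66
d²(Q, Gemma) = 9 + 100 + 4 = 113
Indus is nearest.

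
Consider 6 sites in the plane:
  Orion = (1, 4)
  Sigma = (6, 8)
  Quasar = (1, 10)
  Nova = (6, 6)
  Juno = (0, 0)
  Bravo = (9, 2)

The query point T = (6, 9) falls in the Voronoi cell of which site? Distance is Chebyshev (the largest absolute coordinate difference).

d(T, Orion) = max(5, 5) = 5
d(T, Sigma) = max(0, 1) = 1
d(T, Quasar) = max(5, 1) = 5
d(T, Nova) = max(0, 3) = 3
d(T, Juno) = max(6, 9) = 9
d(T, Bravo) = max(3, 7) = 7
The smallest is to Sigma, so T lies in the Voronoi region of Sigma.

Sigma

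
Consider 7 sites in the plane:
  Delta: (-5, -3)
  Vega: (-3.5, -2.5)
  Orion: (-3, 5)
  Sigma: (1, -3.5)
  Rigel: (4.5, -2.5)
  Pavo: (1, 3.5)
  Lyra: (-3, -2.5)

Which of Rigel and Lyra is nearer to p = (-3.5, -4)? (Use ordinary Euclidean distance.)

Lyra

Compare squared distances:
d²(p, Rigel) = (-3.5−4.5)² + (-4−(-2.5))² = 64 + 2.25 = 66.25
d²(p, Lyra) = (-3.5−(-3))² + (-4−(-2.5))² = 0.25 + 2.25 = 2.5
66.25 > 2.5, so Lyra is closer.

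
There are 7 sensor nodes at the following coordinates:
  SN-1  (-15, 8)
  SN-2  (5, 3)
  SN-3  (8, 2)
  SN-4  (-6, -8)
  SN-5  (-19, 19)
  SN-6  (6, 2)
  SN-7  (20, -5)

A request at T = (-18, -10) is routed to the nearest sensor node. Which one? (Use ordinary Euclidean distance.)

SN-4

Since √ is increasing, it suffices to compare squared distances:
d²(T, SN-1) = 9 + 324 = 333
d²(T, SN-2) = 529 + 169 = 698
d²(T, SN-3) = 676 + 144 = 820
d²(T, SN-4) = 144 + 4 = 148
d²(T, SN-5) = 1 + 841 = 842
d²(T, SN-6) = 576 + 144 = 720
d²(T, SN-7) = 1444 + 25 = 1469
SN-4 is nearest.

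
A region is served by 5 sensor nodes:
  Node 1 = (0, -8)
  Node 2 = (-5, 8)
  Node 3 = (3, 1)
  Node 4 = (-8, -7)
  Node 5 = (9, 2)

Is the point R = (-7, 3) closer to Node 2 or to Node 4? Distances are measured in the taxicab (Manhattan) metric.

Node 2

d(R, Node 2) = |-7−(-5)| + |3−8| = 2 + 5 = 7
d(R, Node 4) = |-7−(-8)| + |3−(-7)| = 1 + 10 = 11
7 < 11, so Node 2 is closer.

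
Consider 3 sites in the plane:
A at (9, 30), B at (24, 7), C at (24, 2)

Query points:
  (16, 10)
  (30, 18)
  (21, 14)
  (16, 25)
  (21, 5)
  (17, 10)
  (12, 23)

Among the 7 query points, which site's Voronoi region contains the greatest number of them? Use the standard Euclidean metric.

B

(16, 10) — d² to each: A:449, B:73, C:128 → nearest is B
(30, 18) — d² to each: A:585, B:157, C:292 → nearest is B
(21, 14) — d² to each: A:400, B:58, C:153 → nearest is B
(16, 25) — d² to each: A:74, B:388, C:593 → nearest is A
(21, 5) — d² to each: A:769, B:13, C:18 → nearest is B
(17, 10) — d² to each: A:464, B:58, C:113 → nearest is B
(12, 23) — d² to each: A:58, B:400, C:585 → nearest is A
Tally — A:2, B:5. B captures the most (5).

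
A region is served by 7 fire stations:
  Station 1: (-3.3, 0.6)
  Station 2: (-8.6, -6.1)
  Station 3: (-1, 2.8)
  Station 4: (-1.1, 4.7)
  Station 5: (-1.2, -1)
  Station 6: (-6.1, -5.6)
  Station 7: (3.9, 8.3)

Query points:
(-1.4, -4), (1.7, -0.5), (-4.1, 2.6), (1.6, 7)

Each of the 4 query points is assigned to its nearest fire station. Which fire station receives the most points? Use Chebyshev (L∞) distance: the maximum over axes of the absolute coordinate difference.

Station 5

(-1.4, -4) — d to each: Station 1:4.6, Station 2:7.2, Station 3:6.8, Station 4:8.7, Station 5:3, Station 6:4.7, Station 7:12.3 → nearest is Station 5
(1.7, -0.5) — d to each: Station 1:5, Station 2:10.3, Station 3:3.3, Station 4:5.2, Station 5:2.9, Station 6:7.8, Station 7:8.8 → nearest is Station 5
(-4.1, 2.6) — d to each: Station 1:2, Station 2:8.7, Station 3:3.1, Station 4:3, Station 5:3.6, Station 6:8.2, Station 7:8 → nearest is Station 1
(1.6, 7) — d to each: Station 1:6.4, Station 2:13.1, Station 3:4.2, Station 4:2.7, Station 5:8, Station 6:12.6, Station 7:2.3 → nearest is Station 7
Tally — Station 1:1, Station 5:2, Station 7:1. Station 5 captures the most (2).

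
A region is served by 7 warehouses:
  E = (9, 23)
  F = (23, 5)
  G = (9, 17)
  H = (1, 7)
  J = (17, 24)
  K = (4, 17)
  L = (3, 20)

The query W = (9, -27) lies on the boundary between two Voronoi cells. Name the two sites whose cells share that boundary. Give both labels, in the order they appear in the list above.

Squared distances from W to each site:
|WE|² = 0 + 2500 = 2500
|WF|² = 196 + 1024 = 1220
|WG|² = 0 + 1936 = 1936
|WH|² = 64 + 1156 = 1220
|WJ|² = 64 + 2601 = 2665
|WK|² = 25 + 1936 = 1961
|WL|² = 36 + 2209 = 2245
W is equidistant from F and H (both at squared distance 1220), and every other site is strictly farther — so W lies on the F–H Voronoi edge.

F and H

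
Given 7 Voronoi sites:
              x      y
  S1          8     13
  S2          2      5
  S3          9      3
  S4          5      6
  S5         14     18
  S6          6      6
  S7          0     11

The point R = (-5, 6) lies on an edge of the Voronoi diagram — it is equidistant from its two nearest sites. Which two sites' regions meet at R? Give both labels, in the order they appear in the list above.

Squared distances from R to each site:
|RS1|² = (-5−8)² + (6−13)² = 169 + 49 = 218
|RS2|² = (-5−2)² + (6−5)² = 49 + 1 = 50
|RS3|² = (-5−9)² + (6−3)² = 196 + 9 = 205
|RS4|² = (-5−5)² + (6−6)² = 100 + 0 = 100
|RS5|² = (-5−14)² + (6−18)² = 361 + 144 = 505
|RS6|² = (-5−6)² + (6−6)² = 121 + 0 = 121
|RS7|² = (-5−0)² + (6−11)² = 25 + 25 = 50
R is equidistant from S2 and S7 (both at squared distance 50), and every other site is strictly farther — so R lies on the S2–S7 Voronoi edge.

S2 and S7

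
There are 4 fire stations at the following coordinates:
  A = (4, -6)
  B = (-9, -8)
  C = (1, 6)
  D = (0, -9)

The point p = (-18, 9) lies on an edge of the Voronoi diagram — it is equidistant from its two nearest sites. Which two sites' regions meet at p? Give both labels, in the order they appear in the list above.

B and C

Squared distances from p to each site:
|pA|² = (-18−4)² + (9−(-6))² = 484 + 225 = 709
|pB|² = (-18−(-9))² + (9−(-8))² = 81 + 289 = 370
|pC|² = (-18−1)² + (9−6)² = 361 + 9 = 370
|pD|² = (-18−0)² + (9−(-9))² = 324 + 324 = 648
p is equidistant from B and C (both at squared distance 370), and every other site is strictly farther — so p lies on the B–C Voronoi edge.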